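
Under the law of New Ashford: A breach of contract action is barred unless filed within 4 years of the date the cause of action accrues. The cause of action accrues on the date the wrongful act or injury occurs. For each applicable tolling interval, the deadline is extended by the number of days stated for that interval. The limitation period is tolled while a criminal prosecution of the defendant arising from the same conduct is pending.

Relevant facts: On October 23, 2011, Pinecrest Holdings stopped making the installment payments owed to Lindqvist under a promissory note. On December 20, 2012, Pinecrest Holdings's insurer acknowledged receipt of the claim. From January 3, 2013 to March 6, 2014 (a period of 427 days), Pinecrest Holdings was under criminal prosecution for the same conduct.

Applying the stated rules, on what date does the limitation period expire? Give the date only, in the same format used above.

December 23, 2016

The limitation period began to run on October 23, 2011.
The untolled deadline — 4 years after October 23, 2011 — is October 23, 2015.
The period was tolled for 427 days by the pending criminal prosecution (January 3, 2013 to March 6, 2014), pushing the deadline to December 23, 2016.
None of the other events listed affects the running of the period under the stated rules.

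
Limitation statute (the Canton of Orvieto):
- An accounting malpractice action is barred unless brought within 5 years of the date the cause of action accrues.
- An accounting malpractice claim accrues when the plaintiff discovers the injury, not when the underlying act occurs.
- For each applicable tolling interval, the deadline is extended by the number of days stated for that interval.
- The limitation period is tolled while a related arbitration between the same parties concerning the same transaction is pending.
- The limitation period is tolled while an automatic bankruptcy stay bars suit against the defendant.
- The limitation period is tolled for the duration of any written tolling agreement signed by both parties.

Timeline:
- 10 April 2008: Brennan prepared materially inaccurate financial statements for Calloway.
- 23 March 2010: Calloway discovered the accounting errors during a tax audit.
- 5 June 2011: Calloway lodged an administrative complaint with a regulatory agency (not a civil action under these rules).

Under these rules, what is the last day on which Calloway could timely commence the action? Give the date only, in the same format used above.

23 March 2015

The claim did not accrue until Calloway discovered the injury on 23 March 2010; the 10 April 2008 act date does not start the clock under the stated rule.
Adding the 5 years base period to 23 March 2010 gives a deadline of 23 March 2015, before any tolling.
Nothing else in the chronology tolls or restarts the period.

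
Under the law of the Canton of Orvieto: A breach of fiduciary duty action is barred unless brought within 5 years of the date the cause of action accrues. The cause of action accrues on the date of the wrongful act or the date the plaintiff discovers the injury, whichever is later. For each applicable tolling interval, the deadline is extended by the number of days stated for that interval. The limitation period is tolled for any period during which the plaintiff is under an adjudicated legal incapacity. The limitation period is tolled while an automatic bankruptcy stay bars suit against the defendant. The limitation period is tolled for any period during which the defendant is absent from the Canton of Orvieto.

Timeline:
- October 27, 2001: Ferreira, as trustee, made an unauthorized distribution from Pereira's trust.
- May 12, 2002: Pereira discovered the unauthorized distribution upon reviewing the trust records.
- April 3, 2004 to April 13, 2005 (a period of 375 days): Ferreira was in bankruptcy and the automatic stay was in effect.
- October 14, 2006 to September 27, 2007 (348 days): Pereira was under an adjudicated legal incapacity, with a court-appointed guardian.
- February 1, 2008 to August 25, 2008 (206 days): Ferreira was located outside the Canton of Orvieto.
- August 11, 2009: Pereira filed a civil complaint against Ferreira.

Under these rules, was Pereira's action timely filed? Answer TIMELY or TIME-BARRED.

TIMELY

Taking the later of the act (October 27, 2001) and discovery (May 12, 2002), the claim accrued on May 12, 2002.
5 years from May 12, 2002 is May 12, 2007.
Because the automatic bankruptcy stay ran from April 3, 2004 to April 13, 2005, the deadline is extended by 375 days to May 21, 2008.
The period was tolled for 348 days by the plaintiff's legal incapacity (October 14, 2006 to September 27, 2007), pushing the deadline to May 4, 2009.
Because the defendant's absence from the jurisdiction ran from February 1, 2008 to August 25, 2008, the deadline is extended by 206 days to November 26, 2009.
The August 11, 2009 filing precedes the November 26, 2009 deadline; the claim is timely.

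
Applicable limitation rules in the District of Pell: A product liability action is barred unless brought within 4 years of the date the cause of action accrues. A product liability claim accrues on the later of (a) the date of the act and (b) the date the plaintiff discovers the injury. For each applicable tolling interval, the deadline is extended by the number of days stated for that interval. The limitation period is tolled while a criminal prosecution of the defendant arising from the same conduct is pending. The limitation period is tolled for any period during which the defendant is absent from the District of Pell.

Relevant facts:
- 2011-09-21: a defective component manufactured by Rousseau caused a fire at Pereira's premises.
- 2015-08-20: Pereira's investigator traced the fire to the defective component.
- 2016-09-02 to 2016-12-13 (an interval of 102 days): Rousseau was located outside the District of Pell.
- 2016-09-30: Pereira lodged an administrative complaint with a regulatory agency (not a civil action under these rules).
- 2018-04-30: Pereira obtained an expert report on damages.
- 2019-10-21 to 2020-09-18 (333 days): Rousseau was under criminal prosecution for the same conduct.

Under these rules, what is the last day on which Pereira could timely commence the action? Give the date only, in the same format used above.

The claim accrued on 2015-08-20 — the later of the 2011-09-21 act and the 2015-08-20 discovery.
Adding the 4 years base period to 2015-08-20 gives a deadline of 2019-08-20, before any tolling.
Because the defendant's absence from the jurisdiction ran from 2016-09-02 to 2016-12-13, the deadline is extended by 102 days to 2019-11-30.
The period was tolled for 333 days by the pending criminal prosecution (2019-10-21 to 2020-09-18), pushing the deadline to 2020-10-28.
None of the other events listed affects the running of the period under the stated rules.

2020-10-28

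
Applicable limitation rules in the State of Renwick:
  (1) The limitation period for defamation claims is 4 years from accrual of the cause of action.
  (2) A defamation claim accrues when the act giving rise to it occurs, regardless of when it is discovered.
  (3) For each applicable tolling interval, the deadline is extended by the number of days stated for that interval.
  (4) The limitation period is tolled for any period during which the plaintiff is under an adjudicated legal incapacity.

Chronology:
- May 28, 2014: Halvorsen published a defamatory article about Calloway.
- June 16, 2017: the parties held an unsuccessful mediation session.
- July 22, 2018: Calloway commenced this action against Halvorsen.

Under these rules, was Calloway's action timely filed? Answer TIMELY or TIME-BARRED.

TIME-BARRED

The claim accrued on May 28, 2014, when the wrongful act occurred.
The untolled deadline — 4 years after May 28, 2014 — is May 28, 2018.
None of the other events listed affects the running of the period under the stated rules.
The July 22, 2018 filing falls after the May 28, 2018 deadline; the claim is time-barred.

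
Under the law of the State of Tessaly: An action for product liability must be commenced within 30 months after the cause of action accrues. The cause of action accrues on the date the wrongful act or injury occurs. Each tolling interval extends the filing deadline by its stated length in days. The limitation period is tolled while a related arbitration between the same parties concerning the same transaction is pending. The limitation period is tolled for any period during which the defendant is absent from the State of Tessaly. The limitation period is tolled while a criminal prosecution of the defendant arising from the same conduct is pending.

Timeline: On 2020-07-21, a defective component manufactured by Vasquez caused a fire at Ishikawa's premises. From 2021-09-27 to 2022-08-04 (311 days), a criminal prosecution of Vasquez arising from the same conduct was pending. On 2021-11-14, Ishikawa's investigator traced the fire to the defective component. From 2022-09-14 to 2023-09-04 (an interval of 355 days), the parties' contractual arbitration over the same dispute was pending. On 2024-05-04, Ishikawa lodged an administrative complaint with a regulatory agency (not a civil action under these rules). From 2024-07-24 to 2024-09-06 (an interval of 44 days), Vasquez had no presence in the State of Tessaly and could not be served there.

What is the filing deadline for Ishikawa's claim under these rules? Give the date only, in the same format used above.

The claim accrued on 2020-07-21, when the wrongful act occurred; under the stated occurrence rule the 2021-11-14 discovery does not delay accrual.
The untolled deadline — 30 months after 2020-07-21 — is 2023-01-21.
Because the pending criminal prosecution ran from 2021-09-27 to 2022-08-04, the deadline is extended by 311 days to 2023-11-28.
Because the pending related arbitration ran from 2022-09-14 to 2023-09-04, the deadline is extended by 355 days to 2024-11-17.
Because the defendant's absence from the jurisdiction ran from 2024-07-24 to 2024-09-06, the deadline is extended by 44 days to 2024-12-31.
The other events in the timeline have no effect on the limitation period under the stated rules.

2024-12-31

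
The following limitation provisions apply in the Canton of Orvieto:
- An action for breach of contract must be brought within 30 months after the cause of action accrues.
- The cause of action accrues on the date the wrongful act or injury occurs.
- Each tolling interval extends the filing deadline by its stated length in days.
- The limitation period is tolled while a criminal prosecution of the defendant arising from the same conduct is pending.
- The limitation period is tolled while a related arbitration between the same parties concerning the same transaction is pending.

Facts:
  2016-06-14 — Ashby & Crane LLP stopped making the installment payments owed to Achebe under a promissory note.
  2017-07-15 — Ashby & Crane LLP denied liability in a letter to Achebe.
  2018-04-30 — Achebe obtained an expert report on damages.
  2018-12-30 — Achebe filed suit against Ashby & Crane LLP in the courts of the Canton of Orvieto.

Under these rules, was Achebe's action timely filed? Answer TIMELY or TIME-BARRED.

The limitation period began to run on 2016-06-14.
Adding the 30 months base period to 2016-06-14 gives a deadline of 2018-12-14, before any tolling.
Nothing else in the chronology tolls or restarts the period.
The 2018-12-30 filing falls after the 2018-12-14 deadline; the claim is time-barred.

TIME-BARRED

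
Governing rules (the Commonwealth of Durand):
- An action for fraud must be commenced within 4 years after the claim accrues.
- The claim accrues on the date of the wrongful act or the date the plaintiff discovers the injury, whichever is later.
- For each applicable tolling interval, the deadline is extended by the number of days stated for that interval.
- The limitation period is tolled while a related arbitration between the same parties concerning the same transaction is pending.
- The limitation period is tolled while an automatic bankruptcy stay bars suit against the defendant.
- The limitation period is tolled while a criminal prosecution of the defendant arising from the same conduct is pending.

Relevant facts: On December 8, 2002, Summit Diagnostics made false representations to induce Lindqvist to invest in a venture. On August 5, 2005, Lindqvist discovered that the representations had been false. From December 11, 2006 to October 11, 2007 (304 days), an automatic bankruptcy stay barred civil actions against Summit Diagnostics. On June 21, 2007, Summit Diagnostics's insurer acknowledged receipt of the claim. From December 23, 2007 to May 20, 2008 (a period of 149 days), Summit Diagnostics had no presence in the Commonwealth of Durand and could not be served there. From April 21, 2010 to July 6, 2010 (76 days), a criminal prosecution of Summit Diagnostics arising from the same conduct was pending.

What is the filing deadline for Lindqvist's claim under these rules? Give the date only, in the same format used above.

Taking the later of the act (December 8, 2002) and discovery (August 5, 2005), the claim accrued on August 5, 2005.
Adding the 4 years base period to August 5, 2005 gives a deadline of August 5, 2009, before any tolling.
Because the automatic bankruptcy stay ran from December 11, 2006 to October 11, 2007, the deadline is extended by 304 days to June 5, 2010.
The pending criminal prosecution from April 21, 2010 to July 6, 2010 tolled the period for 76 days, extending the deadline to August 20, 2010.
Although the defendant's absence ran from December 23, 2007 to May 20, 2008, the stated rules do not make that a tolling event, so it is disregarded.
The other events in the timeline have no effect on the limitation period under the stated rules.

August 20, 2010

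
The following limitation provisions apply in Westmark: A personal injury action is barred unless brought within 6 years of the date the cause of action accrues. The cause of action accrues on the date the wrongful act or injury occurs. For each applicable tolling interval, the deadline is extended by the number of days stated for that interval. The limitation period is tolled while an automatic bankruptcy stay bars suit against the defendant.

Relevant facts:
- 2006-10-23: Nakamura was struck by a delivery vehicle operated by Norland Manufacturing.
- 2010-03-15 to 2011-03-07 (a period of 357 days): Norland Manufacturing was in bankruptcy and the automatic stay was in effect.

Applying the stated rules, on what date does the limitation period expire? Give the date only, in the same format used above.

2013-10-15

The limitation period began to run on 2006-10-23.
6 years from 2006-10-23 is 2012-10-23.
The period was tolled for 357 days by the automatic bankruptcy stay (2010-03-15 to 2011-03-07), pushing the deadline to 2013-10-15.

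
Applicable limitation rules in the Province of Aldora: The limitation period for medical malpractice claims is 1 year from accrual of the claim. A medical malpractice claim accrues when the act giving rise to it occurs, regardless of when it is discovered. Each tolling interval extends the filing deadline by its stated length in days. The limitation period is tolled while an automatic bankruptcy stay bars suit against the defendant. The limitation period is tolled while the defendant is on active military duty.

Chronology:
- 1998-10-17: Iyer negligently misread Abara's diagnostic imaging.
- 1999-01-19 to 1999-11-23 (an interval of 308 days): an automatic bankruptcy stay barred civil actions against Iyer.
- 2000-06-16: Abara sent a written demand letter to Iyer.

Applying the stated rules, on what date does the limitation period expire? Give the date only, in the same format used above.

The claim accrued on 1998-10-17, when the wrongful act occurred.
1 year from 1998-10-17 is 1999-10-17.
The period was tolled for 308 days by the automatic bankruptcy stay (1999-01-19 to 1999-11-23), pushing the deadline to 2000-08-20.
The other events in the timeline have no effect on the limitation period under the stated rules.

2000-08-20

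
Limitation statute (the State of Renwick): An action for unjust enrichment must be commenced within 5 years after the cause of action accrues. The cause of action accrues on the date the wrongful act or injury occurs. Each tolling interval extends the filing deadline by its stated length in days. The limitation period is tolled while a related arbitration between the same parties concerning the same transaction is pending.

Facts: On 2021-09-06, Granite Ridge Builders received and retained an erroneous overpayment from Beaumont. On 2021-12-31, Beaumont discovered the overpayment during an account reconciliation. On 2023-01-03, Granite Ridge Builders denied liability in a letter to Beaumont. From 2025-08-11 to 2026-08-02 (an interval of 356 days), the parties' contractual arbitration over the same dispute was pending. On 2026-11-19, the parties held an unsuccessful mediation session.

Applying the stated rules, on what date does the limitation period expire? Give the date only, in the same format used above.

Accrual is governed by the date of the act, so the period began to run on 2021-09-06; the later discovery on 2021-12-31 is irrelevant under the stated rule.
5 years from 2021-09-06 is 2026-09-06.
The pending related arbitration from 2025-08-11 to 2026-08-02 tolled the period for 356 days, extending the deadline to 2027-08-28.
Nothing else in the chronology tolls or restarts the period.

2027-08-28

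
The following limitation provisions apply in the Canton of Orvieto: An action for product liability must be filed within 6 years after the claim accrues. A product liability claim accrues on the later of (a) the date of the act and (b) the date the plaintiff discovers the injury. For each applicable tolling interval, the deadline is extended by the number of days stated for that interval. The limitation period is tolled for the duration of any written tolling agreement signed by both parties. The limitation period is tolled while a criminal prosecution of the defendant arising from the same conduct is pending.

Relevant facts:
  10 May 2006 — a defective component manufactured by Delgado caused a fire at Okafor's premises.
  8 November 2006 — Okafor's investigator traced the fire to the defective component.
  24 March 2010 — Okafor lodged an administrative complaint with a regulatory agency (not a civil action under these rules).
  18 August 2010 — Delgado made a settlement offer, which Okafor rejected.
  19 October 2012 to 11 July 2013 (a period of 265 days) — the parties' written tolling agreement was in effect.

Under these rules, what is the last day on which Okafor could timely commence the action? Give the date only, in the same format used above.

The claim accrued on 8 November 2006 — the later of the 10 May 2006 act and the 8 November 2006 discovery.
6 years from 8 November 2006 is 8 November 2012.
Because the written tolling agreement ran from 19 October 2012 to 11 July 2013, the deadline is extended by 265 days to 31 July 2013.
None of the other events listed affects the running of the period under the stated rules.

31 July 2013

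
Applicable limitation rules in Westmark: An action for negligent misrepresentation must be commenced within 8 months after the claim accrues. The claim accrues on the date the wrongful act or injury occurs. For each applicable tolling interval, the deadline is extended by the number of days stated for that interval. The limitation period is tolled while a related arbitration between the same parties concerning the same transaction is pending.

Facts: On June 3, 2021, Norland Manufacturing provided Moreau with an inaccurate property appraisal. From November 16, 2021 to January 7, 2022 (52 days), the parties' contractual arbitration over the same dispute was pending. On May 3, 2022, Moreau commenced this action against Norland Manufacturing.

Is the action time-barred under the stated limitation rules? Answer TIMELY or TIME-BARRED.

The claim accrued on June 3, 2021, the date of the act.
The untolled deadline — 8 months after June 3, 2021 — is February 3, 2022.
The pending related arbitration from November 16, 2021 to January 7, 2022 tolled the period for 52 days, extending the deadline to March 27, 2022.
The May 3, 2022 filing falls after the March 27, 2022 deadline; the claim is time-barred.

TIME-BARRED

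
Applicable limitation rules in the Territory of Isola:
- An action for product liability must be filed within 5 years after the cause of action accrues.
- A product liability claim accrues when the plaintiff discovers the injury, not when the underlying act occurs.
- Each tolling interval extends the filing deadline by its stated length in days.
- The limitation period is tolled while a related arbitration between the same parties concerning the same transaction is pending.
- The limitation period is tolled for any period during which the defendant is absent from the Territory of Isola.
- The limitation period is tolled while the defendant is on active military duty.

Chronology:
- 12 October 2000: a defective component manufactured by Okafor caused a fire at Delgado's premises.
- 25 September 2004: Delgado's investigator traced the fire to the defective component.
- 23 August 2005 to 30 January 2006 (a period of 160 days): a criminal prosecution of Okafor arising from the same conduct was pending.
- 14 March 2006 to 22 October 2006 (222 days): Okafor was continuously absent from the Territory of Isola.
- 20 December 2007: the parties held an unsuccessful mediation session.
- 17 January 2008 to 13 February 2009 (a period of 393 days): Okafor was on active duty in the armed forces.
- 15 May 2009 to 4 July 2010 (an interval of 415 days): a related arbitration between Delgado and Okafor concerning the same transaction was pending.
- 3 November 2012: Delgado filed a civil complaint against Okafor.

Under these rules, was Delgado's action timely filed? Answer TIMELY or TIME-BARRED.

TIME-BARRED

Accrual is tied to discovery, so the period began on 25 September 2004 rather than on 12 October 2000 when the act occurred.
The untolled deadline — 5 years after 25 September 2004 — is 25 September 2009.
The period was tolled for 222 days by the defendant's absence from the jurisdiction (14 March 2006 to 22 October 2006), pushing the deadline to 5 May 2010.
Because the defendant's active military service ran from 17 January 2008 to 13 February 2009, the deadline is extended by 393 days to 2 June 2011.
The pending related arbitration from 15 May 2009 to 4 July 2010 tolled the period for 415 days, extending the deadline to 21 July 2012.
The pending criminal prosecution from 23 August 2005 to 30 January 2006 does not toll the period, because no stated rule makes a criminal prosecution a tolling event.
Nothing else in the chronology tolls or restarts the period.
Filing on 3 November 2012 missed the 21 July 2012 deadline — the action is time-barred.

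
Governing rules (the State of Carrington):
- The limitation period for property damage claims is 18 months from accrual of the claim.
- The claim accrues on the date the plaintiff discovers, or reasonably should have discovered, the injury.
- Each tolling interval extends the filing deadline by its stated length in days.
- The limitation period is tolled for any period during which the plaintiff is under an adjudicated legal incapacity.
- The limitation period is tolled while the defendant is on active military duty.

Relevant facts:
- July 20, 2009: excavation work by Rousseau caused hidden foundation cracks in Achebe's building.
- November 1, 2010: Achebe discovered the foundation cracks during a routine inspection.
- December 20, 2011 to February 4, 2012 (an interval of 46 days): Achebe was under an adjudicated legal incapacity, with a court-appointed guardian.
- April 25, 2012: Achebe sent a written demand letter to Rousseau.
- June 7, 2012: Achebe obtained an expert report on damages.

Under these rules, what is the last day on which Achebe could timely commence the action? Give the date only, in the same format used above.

June 16, 2012

Accrual is tied to discovery, so the period began on November 1, 2010 rather than on July 20, 2009 when the act occurred.
The untolled deadline — 18 months after November 1, 2010 — is May 1, 2012.
The period was tolled for 46 days by the plaintiff's legal incapacity (December 20, 2011 to February 4, 2012), pushing the deadline to June 16, 2012.
The other events in the timeline have no effect on the limitation period under the stated rules.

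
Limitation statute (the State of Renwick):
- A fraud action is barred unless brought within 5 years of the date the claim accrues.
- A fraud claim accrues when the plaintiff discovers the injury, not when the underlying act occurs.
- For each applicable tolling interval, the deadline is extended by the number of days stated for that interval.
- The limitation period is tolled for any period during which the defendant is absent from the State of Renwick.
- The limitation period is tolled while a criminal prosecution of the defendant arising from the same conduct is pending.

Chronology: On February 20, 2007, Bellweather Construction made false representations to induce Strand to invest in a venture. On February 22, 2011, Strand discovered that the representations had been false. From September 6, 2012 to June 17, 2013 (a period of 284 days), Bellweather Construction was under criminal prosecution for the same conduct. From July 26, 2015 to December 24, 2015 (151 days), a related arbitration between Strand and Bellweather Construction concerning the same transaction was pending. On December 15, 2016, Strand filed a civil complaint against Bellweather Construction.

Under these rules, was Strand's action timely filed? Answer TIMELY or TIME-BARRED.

TIME-BARRED

Accrual is tied to discovery, so the period began on February 22, 2011 rather than on February 20, 2007 when the act occurred.
The untolled deadline — 5 years after February 22, 2011 — is February 22, 2016.
The period was tolled for 284 days by the pending criminal prosecution (September 6, 2012 to June 17, 2013), pushing the deadline to December 2, 2016.
Although a pending arbitration ran from July 26, 2015 to December 24, 2015, the stated rules do not make that a tolling event, so it is disregarded.
The December 15, 2016 filing falls after the December 2, 2016 deadline; the claim is time-barred.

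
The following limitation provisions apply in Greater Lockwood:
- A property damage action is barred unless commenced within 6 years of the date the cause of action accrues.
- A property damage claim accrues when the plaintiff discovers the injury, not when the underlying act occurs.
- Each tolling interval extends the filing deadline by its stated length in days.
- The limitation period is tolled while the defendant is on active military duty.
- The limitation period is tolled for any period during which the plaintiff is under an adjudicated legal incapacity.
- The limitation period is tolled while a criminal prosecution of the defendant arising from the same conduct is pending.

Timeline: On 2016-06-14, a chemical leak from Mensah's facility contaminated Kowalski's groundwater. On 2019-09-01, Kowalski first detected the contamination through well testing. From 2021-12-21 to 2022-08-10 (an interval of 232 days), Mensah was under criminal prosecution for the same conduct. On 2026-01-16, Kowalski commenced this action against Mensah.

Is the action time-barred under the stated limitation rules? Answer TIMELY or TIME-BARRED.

The claim did not accrue until Kowalski discovered the injury on 2019-09-01; the 2016-06-14 act date does not start the clock under the stated rule.
6 years from 2019-09-01 is 2025-09-01.
The pending criminal prosecution from 2021-12-21 to 2022-08-10 tolled the period for 232 days, extending the deadline to 2026-04-21.
Filing on 2026-01-16 beat the 2026-04-21 deadline — the action is timely.

TIMELY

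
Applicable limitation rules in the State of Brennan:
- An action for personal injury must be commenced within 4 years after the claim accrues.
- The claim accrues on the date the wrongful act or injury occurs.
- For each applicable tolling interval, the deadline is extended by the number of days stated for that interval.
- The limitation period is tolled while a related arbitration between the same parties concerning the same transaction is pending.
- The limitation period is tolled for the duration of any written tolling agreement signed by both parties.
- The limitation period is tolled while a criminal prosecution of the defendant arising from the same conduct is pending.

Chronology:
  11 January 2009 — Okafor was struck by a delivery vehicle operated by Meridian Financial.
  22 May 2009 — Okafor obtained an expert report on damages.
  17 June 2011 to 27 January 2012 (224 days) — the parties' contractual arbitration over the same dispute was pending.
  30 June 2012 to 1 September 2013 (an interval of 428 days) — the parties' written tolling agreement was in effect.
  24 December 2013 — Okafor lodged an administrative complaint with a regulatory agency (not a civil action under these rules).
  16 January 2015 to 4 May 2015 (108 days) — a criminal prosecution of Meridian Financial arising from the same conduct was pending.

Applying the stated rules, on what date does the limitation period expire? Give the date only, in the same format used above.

25 October 2014

The claim accrued on 11 January 2009, the date of the act.
The untolled deadline — 4 years after 11 January 2009 — is 11 January 2013.
Because the pending related arbitration ran from 17 June 2011 to 27 January 2012, the deadline is extended by 224 days to 23 August 2013.
Because the written tolling agreement ran from 30 June 2012 to 1 September 2013, the deadline is extended by 428 days to 25 October 2014.
By the time the pending criminal prosecution began on 16 January 2015, the limitation period had already expired on 25 October 2014; that interval cannot revive it.
None of the other events listed affects the running of the period under the stated rules.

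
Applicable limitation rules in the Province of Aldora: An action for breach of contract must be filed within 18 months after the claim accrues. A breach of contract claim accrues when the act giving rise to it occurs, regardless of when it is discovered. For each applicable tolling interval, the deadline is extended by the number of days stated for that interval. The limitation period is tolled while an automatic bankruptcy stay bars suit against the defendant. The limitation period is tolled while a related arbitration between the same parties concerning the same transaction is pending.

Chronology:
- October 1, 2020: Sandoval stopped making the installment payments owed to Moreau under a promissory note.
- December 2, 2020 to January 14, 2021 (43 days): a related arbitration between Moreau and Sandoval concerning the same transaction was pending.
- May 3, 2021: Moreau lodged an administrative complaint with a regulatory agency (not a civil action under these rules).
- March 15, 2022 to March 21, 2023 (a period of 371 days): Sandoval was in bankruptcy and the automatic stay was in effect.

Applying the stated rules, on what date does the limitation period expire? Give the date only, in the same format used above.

May 20, 2023

The claim accrued on October 1, 2020, the date of the act.
18 months from October 1, 2020 is April 1, 2022.
The period was tolled for 43 days by the pending related arbitration (December 2, 2020 to January 14, 2021), pushing the deadline to May 14, 2022.
Because the automatic bankruptcy stay ran from March 15, 2022 to March 21, 2023, the deadline is extended by 371 days to May 20, 2023.
None of the other events listed affects the running of the period under the stated rules.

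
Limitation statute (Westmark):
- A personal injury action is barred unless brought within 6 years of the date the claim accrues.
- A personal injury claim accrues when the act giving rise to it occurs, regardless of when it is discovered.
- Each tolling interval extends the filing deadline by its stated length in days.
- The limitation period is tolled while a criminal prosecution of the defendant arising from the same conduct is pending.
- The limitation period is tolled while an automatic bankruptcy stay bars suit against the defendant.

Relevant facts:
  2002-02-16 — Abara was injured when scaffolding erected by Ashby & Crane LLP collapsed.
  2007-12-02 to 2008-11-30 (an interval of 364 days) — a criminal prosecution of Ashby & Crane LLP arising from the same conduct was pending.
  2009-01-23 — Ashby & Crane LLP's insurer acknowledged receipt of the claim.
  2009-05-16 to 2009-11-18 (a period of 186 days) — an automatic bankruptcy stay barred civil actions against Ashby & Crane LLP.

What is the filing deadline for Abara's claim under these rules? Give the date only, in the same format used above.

2009-02-14

The claim accrued on 2002-02-16, when the wrongful act occurred.
Adding the 6 years base period to 2002-02-16 gives a deadline of 2008-02-16, before any tolling.
The period was tolled for 364 days by the pending criminal prosecution (2007-12-02 to 2008-11-30), pushing the deadline to 2009-02-14.
The automatic bankruptcy stay starting 2009-05-16 came too late — the period had run on 2009-02-14 — and so does not extend the deadline.
None of the other events listed affects the running of the period under the stated rules.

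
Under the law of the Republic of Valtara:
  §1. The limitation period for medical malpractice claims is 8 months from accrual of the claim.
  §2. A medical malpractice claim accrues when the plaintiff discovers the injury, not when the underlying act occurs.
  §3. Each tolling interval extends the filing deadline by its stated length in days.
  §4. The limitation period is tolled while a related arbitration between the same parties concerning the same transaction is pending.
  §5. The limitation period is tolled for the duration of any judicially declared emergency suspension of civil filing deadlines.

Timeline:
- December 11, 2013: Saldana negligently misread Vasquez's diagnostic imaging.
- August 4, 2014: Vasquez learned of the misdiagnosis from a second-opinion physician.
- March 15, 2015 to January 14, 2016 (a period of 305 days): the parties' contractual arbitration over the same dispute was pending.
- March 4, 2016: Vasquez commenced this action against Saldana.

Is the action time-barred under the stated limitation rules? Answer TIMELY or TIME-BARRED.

TIME-BARRED

Under the discovery rule, the claim accrued on August 4, 2014, when Vasquez discovered the injury — not on the December 11, 2013 date of the underlying act.
The untolled deadline — 8 months after August 4, 2014 — is April 4, 2015.
The period was tolled for 305 days by the pending related arbitration (March 15, 2015 to January 14, 2016), pushing the deadline to February 3, 2016.
The March 4, 2016 filing falls after the February 3, 2016 deadline; the claim is time-barred.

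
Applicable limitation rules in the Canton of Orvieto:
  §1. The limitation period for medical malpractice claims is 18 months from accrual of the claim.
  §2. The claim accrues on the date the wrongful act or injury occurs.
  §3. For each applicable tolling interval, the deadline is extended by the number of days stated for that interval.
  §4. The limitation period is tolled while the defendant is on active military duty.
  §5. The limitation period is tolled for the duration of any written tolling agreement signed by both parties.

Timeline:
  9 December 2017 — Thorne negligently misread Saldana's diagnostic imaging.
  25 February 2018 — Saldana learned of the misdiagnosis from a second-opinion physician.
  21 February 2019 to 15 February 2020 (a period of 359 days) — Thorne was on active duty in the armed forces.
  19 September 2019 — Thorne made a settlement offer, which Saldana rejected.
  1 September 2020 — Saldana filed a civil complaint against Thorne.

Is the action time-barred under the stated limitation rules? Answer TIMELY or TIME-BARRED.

The claim accrued on 9 December 2017, when the wrongful act occurred; under the stated occurrence rule the 25 February 2018 discovery does not delay accrual.
The untolled deadline — 18 months after 9 December 2017 — is 9 June 2019.
Because the defendant's active military service ran from 21 February 2019 to 15 February 2020, the deadline is extended by 359 days to 2 June 2020.
None of the other events listed affects the running of the period under the stated rules.
Saldana filed on 1 September 2020, after the 2 June 2020 deadline, so the action is time-barred.

TIME-BARRED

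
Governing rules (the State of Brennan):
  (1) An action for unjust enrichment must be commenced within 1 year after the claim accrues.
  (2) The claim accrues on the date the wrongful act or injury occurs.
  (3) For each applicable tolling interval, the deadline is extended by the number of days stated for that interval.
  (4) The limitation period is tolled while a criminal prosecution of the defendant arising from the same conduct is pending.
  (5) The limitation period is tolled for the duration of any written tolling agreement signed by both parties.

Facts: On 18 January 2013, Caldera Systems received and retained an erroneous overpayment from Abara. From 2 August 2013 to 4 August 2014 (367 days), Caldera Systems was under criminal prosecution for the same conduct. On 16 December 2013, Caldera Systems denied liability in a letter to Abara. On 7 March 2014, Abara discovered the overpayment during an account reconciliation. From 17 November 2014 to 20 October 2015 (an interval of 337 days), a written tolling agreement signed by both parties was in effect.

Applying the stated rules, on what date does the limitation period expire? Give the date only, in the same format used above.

Because the rule ties accrual to occurrence, the claim accrued on 18 January 2013, not on the 7 March 2014 discovery date.
1 year from 18 January 2013 is 18 January 2014.
The pending criminal prosecution from 2 August 2013 to 4 August 2014 tolled the period for 367 days, extending the deadline to 20 January 2015.
The written tolling agreement from 17 November 2014 to 20 October 2015 tolled the period for 337 days, extending the deadline to 23 December 2015.
None of the other events listed affects the running of the period under the stated rules.

23 December 2015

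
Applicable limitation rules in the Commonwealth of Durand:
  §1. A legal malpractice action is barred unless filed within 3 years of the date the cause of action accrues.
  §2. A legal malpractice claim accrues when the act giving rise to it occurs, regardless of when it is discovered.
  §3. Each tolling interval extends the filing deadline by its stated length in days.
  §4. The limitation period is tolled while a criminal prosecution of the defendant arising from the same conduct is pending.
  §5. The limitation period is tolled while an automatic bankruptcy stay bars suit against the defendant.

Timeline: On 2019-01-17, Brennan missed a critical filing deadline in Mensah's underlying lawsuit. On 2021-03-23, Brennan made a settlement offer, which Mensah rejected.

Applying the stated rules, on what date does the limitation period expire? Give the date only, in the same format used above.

2022-01-17

The cause of action accrued on 2019-01-17, the date of the act.
Adding the 3 years base period to 2019-01-17 gives a deadline of 2022-01-17, before any tolling.
The other events in the timeline have no effect on the limitation period under the stated rules.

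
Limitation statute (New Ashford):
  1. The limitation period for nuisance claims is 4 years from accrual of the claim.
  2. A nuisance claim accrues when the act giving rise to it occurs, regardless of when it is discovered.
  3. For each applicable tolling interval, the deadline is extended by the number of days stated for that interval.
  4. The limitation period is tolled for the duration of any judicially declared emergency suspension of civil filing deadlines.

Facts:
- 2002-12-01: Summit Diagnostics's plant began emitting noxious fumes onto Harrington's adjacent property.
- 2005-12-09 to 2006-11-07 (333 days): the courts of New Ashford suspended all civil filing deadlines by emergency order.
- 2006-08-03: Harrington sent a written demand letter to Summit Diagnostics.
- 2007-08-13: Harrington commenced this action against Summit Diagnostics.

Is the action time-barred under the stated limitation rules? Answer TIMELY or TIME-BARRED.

TIMELY

The claim accrued on 2002-12-01, the date of the act.
Adding the 4 years base period to 2002-12-01 gives a deadline of 2006-12-01, before any tolling.
The emergency suspension of filing deadlines from 2005-12-09 to 2006-11-07 tolled the period for 333 days, extending the deadline to 2007-10-30.
Nothing else in the chronology tolls or restarts the period.
The 2007-08-13 filing precedes the 2007-10-30 deadline; the claim is timely.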